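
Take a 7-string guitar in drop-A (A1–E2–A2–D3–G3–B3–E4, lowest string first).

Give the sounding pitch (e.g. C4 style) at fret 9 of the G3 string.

E4

G3 is MIDI 55. Adding 9 gives 64, which is E4.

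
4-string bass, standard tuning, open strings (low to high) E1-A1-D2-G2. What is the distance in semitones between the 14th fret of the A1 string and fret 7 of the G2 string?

A1 at fret 14 → B2 (MIDI 47); G2 at fret 7 → D3 (MIDI 50).
47 − 50 = -3, so the two pitches are 3 semitones apart, with D3 the higher.

3 semitones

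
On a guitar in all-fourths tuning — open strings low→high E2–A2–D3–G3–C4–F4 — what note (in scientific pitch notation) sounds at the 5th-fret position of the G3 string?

G3 is MIDI 55. Adding 5 gives 60, which is C4.

C4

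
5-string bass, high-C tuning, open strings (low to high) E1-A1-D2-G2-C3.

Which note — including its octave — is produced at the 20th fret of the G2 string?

D#4

The open G2 string plus 20 semitones: G–G#–A–A#–…–C#–D–D#.
The walk passes from B into C 2 times, so the octave number goes from 2 to 4.
(Equivalently spelled Eb4.)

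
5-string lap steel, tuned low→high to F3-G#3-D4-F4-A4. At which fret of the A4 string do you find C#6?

16

C#6 is 16 semitones above the open A4 (A–A#–B–C–…–B–C–C#), so it sits at fret 16.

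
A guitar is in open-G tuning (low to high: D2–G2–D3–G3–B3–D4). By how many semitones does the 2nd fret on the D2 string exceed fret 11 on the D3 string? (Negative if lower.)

-21 semitones

D2 at fret 2 → E2 (MIDI 40); D3 at fret 11 → C#4 (MIDI 61).
40 − 61 = -21, so the two pitches are 21 semitones apart.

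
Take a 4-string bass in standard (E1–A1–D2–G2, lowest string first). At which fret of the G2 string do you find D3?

D3 is 7 semitones above the open G2 (G–G#–A–A#–B–C–C#–D), so it sits at fret 7.

7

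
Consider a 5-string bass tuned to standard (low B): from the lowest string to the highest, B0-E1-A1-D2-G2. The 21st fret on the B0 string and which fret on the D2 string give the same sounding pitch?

6

Fret 21 on B0 is MIDI 23 + 21 = 44 (G#2). On the D2 string (open MIDI 38), that pitch is 44 − 38 = fret 6.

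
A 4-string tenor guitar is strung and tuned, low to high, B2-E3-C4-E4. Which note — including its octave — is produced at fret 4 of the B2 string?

Eb3

Each fret is one semitone, so B2 + 4 = Eb3.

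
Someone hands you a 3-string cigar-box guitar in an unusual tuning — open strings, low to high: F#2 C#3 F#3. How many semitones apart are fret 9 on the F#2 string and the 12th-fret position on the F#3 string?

15 semitones

F#2 at fret 9 → D#3 (MIDI 51); F#3 at fret 12 → F#4 (MIDI 66).
51 − 66 = -15, so the two pitches are 15 semitones apart, with F#4 the higher.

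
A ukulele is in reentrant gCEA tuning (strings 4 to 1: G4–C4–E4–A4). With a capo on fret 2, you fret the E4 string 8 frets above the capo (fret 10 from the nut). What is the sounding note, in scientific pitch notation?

D5

The capo raises the open E4 by 2 semitones to F#4; fretting 8 more gives E4 + 2 + 8 = E4 + 10 semitones = D5.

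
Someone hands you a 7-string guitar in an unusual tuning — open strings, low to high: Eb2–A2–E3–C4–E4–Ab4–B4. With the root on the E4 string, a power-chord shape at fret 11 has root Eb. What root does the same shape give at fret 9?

Db

Moving from fret 11 to fret 9 shifts the root by -2 semitones.
Eb down 2 semitones is Db.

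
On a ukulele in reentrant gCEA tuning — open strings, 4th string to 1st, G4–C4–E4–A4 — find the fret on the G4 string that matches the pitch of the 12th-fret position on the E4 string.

9

Fret 12 on E4 is MIDI 64 + 12 = 76 (E5). On the G4 string (open MIDI 67), that pitch is 76 − 67 = fret 9.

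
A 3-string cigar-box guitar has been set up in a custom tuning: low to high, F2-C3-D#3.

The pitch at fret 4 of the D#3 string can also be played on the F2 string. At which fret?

D#3 at fret 4 is D#3 + 4 semitones = G3.
The open F2 string is 10 semitones below the open D#3, so the same pitch on the F2 string lies at fret 4 + 10 = 14.

14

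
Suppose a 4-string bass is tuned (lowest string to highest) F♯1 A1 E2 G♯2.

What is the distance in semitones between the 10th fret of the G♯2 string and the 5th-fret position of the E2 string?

9 semitones

G♯2 at fret 10 → F♯3 (MIDI 54); E2 at fret 5 → A2 (MIDI 45).
54 − 45 = 9, so the two pitches are 9 semitones apart, with F♯3 the higher.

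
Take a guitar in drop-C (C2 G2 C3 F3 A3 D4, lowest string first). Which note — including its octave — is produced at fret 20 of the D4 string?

A♯5

D4 is MIDI 62. Adding 20 gives 82, which is A♯5.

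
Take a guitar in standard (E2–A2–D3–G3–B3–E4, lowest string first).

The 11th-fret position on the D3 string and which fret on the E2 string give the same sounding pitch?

D3 at fret 11 is D3 + 11 semitones = C#4.
The open E2 string is 10 semitones below the open D3, so the same pitch on the E2 string lies at fret 11 + 10 = 21.

21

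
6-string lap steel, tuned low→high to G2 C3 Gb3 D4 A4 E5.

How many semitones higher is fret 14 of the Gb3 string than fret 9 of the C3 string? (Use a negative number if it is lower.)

Gb3 at fret 14 → Ab4 (MIDI 68); C3 at fret 9 → A3 (MIDI 57).
68 − 57 = 11, so the two pitches are 11 semitones apart.

11 semitones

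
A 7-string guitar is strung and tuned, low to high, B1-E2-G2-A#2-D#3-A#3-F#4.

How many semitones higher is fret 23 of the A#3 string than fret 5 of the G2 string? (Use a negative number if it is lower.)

A#3 at fret 23 → A5 (MIDI 81); G2 at fret 5 → C3 (MIDI 48).
81 − 48 = 33, so the two pitches are 33 semitones apart.

33 semitones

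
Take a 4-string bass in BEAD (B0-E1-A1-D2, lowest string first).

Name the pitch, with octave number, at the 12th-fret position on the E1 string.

Each fret is one semitone, so E1 + 12 = E2.

E2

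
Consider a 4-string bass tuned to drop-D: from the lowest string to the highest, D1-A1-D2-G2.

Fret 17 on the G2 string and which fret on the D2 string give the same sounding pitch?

22

Fret 17 on G2 is MIDI 43 + 17 = 60 (C4). On the D2 string (open MIDI 38), that pitch is 60 − 38 = fret 22.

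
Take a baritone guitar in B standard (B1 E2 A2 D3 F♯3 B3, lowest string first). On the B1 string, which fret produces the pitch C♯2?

C♯2 is 2 semitones above the open B1 (B–C–C#), so it sits at fret 2.

2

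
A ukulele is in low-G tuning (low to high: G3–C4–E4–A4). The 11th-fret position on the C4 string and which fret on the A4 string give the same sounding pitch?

2

C4 at fret 11 is C4 + 11 semitones = B4.
The open A4 string is 9 semitones above the open C4, so the same pitch on the A4 string lies at fret 11 − 9 = 2.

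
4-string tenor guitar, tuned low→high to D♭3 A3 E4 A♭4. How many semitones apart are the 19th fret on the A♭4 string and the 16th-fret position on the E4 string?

A♭4 at fret 19 → E♭6 (MIDI 87); E4 at fret 16 → A♭5 (MIDI 80).
87 − 80 = 7, so the two pitches are 7 semitones apart, with E♭6 the higher.

7 semitones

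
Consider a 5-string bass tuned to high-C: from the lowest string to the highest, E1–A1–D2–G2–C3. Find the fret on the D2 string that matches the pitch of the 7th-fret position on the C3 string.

C3 at fret 7 is C3 + 7 semitones = G3.
The open D2 string is 10 semitones below the open C3, so the same pitch on the D2 string lies at fret 7 + 10 = 17.

17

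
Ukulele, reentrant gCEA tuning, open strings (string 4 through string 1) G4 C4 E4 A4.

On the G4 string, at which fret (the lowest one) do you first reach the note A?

2

From G4, count semitones up the chromatic scale until reaching A: G–G#–A — 2 steps.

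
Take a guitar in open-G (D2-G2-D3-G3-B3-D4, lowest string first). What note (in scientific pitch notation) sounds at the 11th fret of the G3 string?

The open G3 string plus 11 semitones: G–G#–A–A#–…–E–F–F#.
The walk passes from B into C once, so the octave number goes from 3 to 4.

F♯4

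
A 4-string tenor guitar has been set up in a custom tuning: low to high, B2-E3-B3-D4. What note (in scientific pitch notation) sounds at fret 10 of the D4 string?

Each fret is one semitone, so D4 + 10 = C5.

C5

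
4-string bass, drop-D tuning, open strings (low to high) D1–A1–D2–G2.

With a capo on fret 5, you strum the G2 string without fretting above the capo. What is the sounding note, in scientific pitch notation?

C3

The capo raises the open G2 by 5 semitones to C3; fretting 0 more gives G2 + 5 + 0 = G2 + 5 semitones = C3.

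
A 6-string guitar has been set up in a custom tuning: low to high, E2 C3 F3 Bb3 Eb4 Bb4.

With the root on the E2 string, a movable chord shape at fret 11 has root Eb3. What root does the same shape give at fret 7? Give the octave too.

Moving from fret 11 to fret 7 shifts the root by -4 semitones.
Eb3 down 4 semitones is B2.

B2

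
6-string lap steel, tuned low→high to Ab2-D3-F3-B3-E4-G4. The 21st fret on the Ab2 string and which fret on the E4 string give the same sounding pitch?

1

Fret 21 on Ab2 is MIDI 44 + 21 = 65 (F4). On the E4 string (open MIDI 64), that pitch is 65 − 64 = fret 1.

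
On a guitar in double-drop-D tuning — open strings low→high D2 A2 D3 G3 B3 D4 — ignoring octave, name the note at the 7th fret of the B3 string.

F♯

Each fret is one semitone, so B3 + 7 = F♯.
(Equivalently spelled G♭.)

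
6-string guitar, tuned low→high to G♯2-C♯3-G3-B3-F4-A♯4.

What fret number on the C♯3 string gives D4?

D4 is 13 semitones above the open C♯3 (C#–D–D#–E–…–C–C#–D), so it sits at fret 13.

13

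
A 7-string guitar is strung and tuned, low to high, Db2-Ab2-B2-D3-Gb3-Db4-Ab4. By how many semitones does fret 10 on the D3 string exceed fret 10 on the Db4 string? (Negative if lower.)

D3 at fret 10 → C4 (MIDI 60); Db4 at fret 10 → B4 (MIDI 71).
60 − 71 = -11, so the two pitches are 11 semitones apart.

-11 semitones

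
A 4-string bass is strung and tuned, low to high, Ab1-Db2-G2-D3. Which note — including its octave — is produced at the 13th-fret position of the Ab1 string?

The open Ab1 string plus 13 semitones: Ab–A–Bb–B–…–G–Ab–A.
The walk passes from B into C once, so the octave number goes from 1 to 2.

A2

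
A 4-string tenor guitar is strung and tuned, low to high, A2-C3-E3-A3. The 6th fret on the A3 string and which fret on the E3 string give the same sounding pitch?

A3 at fret 6 is A3 + 6 semitones = D♯4.
The open E3 string is 5 semitones below the open A3, so the same pitch on the E3 string lies at fret 6 + 5 = 11.

11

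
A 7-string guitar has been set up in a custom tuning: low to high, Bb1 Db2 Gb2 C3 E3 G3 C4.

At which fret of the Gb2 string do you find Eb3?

Eb3 is 9 semitones above the open Gb2 (Gb–G–Ab–A–Bb–B–C–Db–D–Eb), so it sits at fret 9.

9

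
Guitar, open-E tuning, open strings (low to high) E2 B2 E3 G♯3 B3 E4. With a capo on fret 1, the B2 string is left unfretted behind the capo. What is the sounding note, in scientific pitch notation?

C3

The capo raises the open B2 by 1 semitone to C3; fretting 0 more gives B2 + 1 + 0 = B2 + 1 semitone = C3.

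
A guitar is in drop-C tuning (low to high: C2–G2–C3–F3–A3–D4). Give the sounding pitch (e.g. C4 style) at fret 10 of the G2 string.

G2 is MIDI 43. Adding 10 gives 53, which is F3.

F3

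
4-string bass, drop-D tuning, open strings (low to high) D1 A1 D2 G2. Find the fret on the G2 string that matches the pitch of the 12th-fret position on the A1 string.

2

A1 at fret 12 is A1 + 12 semitones = A2.
The open G2 string is 10 semitones above the open A1, so the same pitch on the G2 string lies at fret 12 − 10 = 2.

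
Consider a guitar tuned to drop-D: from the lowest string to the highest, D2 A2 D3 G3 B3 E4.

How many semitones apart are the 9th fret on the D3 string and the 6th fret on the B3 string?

D3 at fret 9 → B3 (MIDI 59); B3 at fret 6 → F4 (MIDI 65).
59 − 65 = -6, so the two pitches are 6 semitones apart, with F4 the higher.

6 semitones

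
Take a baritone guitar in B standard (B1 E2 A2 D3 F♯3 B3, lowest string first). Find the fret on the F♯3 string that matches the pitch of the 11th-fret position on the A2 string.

Fret 11 on A2 is MIDI 45 + 11 = 56 (G♯3). On the F♯3 string (open MIDI 54), that pitch is 56 − 54 = fret 2.

2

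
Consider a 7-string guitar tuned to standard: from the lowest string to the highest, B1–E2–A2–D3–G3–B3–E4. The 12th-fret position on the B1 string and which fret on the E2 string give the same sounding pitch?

7

B1 at fret 12 is B1 + 12 semitones = B2.
The open E2 string is 5 semitones above the open B1, so the same pitch on the E2 string lies at fret 12 − 5 = 7.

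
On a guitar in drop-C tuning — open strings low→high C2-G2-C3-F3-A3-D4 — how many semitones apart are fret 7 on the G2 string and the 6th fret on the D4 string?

G2 at fret 7 → D3 (MIDI 50); D4 at fret 6 → G#4 (MIDI 68).
50 − 68 = -18, so the two pitches are 18 semitones apart, with G#4 the higher.

18 semitones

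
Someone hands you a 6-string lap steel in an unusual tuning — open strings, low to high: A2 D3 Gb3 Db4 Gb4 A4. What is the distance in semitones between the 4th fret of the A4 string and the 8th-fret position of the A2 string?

A4 at fret 4 → Db5 (MIDI 73); A2 at fret 8 → F3 (MIDI 53).
73 − 53 = 20, so the two pitches are 20 semitones apart, with Db5 the higher.

20 semitones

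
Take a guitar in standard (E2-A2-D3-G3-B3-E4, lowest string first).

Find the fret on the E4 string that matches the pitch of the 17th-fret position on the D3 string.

3

D3 at fret 17 is D3 + 17 semitones = G4.
The open E4 string is 14 semitones above the open D3, so the same pitch on the E4 string lies at fret 17 − 14 = 3.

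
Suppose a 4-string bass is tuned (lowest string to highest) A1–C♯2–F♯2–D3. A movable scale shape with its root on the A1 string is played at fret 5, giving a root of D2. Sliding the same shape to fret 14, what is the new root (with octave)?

B2

Moving from fret 5 to fret 14 shifts the root by 9 semitones.
D2 up 9 semitones is B2.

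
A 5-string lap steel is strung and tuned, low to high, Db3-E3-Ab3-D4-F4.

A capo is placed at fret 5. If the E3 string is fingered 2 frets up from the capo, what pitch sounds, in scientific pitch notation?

The capo raises the open E3 by 5 semitones to A3; fretting 2 more gives E3 + 5 + 2 = E3 + 7 semitones = B3.

B3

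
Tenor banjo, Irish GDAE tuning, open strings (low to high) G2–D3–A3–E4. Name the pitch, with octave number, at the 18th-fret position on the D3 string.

G♯4

The open D3 string plus 18 semitones: D–D#–E–F–…–F#–G–G#.
The walk passes from B into C once, so the octave number goes from 3 to 4.
(Equivalently spelled A♭4.)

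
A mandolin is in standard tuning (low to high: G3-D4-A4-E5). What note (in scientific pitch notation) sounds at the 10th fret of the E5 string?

Each fret is one semitone, so E5 + 10 = D6.

D6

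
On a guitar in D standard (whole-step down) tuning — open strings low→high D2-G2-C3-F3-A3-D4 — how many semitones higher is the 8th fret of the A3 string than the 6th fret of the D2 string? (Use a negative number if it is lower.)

21 semitones

A3 at fret 8 → F4 (MIDI 65); D2 at fret 6 → G#2 (MIDI 44).
65 − 44 = 21, so the two pitches are 21 semitones apart.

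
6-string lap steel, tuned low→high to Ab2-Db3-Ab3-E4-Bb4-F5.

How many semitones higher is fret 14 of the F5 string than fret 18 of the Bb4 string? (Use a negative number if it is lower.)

3 semitones

F5 at fret 14 → G6 (MIDI 91); Bb4 at fret 18 → E6 (MIDI 88).
91 − 88 = 3, so the two pitches are 3 semitones apart.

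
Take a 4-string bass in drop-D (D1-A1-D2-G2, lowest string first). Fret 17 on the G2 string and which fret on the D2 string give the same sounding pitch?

22

Fret 17 on G2 is MIDI 43 + 17 = 60 (C4). On the D2 string (open MIDI 38), that pitch is 60 − 38 = fret 22.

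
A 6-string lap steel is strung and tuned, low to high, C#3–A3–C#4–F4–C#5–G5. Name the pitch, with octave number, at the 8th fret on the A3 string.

F4

Each fret is one semitone, so A3 + 8 = F4.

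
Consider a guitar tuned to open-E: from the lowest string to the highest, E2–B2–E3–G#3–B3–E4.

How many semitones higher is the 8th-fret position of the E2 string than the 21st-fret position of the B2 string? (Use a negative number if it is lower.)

-20 semitones

E2 at fret 8 → C3 (MIDI 48); B2 at fret 21 → G#4 (MIDI 68).
48 − 68 = -20, so the two pitches are 20 semitones apart.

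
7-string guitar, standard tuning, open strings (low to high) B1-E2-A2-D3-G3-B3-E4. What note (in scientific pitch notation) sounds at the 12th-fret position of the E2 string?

E2 is MIDI 40. Adding 12 gives 52, which is E3.

E3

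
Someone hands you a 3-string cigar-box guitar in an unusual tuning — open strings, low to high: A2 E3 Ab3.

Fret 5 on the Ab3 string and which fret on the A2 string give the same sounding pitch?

16

Ab3 at fret 5 is Ab3 + 5 semitones = Db4.
The open A2 string is 11 semitones below the open Ab3, so the same pitch on the A2 string lies at fret 5 + 11 = 16.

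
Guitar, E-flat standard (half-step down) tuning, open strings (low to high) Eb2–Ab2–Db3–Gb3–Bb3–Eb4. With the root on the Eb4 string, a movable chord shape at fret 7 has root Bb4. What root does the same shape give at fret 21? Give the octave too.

C6

Moving from fret 7 to fret 21 shifts the root by 14 semitones.
Bb4 up 14 semitones is C6.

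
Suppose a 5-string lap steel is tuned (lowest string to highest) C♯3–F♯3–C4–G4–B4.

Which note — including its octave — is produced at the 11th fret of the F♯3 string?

F4

F♯3 is MIDI 54. Adding 11 gives 65, which is F4.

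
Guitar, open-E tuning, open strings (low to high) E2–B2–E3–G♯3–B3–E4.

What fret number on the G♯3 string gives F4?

F4 is 9 semitones above the open G♯3 (G#–A–A#–B–C–C#–D–D#–E–F), so it sits at fret 9.

9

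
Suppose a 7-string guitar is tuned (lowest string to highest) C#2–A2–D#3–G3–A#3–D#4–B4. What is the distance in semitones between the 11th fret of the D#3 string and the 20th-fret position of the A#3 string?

D#3 at fret 11 → D4 (MIDI 62); A#3 at fret 20 → F#5 (MIDI 78).
62 − 78 = -16, so the two pitches are 16 semitones apart, with F#5 the higher.

16 semitones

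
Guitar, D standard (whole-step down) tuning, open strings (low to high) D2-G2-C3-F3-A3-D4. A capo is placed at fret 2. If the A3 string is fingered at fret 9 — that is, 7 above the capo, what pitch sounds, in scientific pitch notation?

The capo raises the open A3 by 2 semitones to B3; fretting 7 more gives A3 + 2 + 7 = A3 + 9 semitones = F#4.
(Also written Gb.)

F#4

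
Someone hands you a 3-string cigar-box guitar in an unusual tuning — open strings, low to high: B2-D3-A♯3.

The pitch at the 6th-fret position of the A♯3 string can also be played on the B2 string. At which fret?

Fret 6 on A♯3 is MIDI 58 + 6 = 64 (E4). On the B2 string (open MIDI 47), that pitch is 64 − 47 = fret 17.

17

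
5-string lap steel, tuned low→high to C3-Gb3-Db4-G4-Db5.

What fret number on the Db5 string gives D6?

D6 is 13 semitones above the open Db5 (Db–D–Eb–E–…–C–Db–D), so it sits at fret 13.

13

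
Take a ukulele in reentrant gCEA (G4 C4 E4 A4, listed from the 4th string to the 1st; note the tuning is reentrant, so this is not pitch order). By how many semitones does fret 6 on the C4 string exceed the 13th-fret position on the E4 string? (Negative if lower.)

-11 semitones

C4 at fret 6 → F#4 (MIDI 66); E4 at fret 13 → F5 (MIDI 77).
66 − 77 = -11, so the two pitches are 11 semitones apart.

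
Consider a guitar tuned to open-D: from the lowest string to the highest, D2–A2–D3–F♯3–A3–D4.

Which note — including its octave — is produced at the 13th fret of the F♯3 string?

F♯3 is MIDI 54. Adding 13 gives 67, which is G4.

G4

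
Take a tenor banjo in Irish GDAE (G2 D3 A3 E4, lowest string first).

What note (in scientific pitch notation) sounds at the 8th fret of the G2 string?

The open G2 string plus 8 semitones: G–G#–A–A#–B–C–C#–D–D#.
The walk passes from B into C once, so the octave number goes from 2 to 3.

D♯3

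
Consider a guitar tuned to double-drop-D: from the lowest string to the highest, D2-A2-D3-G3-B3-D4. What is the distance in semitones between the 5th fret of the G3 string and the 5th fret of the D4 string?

7 semitones

G3 at fret 5 → C4 (MIDI 60); D4 at fret 5 → G4 (MIDI 67).
60 − 67 = -7, so the two pitches are 7 semitones apart, with G4 the higher.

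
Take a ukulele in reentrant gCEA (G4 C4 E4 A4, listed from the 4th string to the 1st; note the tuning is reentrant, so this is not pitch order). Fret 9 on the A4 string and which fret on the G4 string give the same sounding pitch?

11

Fret 9 on A4 is MIDI 69 + 9 = 78 (F♯5). On the G4 string (open MIDI 67), that pitch is 78 − 67 = fret 11.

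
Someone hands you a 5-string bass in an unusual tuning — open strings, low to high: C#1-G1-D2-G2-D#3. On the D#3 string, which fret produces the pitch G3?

4

G3 is 4 semitones above the open D#3 (D#–E–F–F#–G), so it sits at fret 4.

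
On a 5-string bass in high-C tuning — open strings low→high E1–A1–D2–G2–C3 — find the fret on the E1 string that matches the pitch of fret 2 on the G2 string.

G2 at fret 2 is G2 + 2 semitones = A2.
The open E1 string is 15 semitones below the open G2, so the same pitch on the E1 string lies at fret 2 + 15 = 17.

17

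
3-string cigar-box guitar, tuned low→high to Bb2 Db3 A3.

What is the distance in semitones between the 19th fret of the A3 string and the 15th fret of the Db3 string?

12 semitones

A3 at fret 19 → E5 (MIDI 76); Db3 at fret 15 → E4 (MIDI 64).
76 − 64 = 12, so the two pitches are 12 semitones apart, with E5 the higher.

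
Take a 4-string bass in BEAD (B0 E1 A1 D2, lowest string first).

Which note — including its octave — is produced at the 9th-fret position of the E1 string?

C#2

Each fret is one semitone, so E1 + 9 = C#2.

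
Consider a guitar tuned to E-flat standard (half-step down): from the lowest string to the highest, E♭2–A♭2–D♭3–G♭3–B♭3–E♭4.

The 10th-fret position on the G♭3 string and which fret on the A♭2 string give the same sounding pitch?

Fret 10 on G♭3 is MIDI 54 + 10 = 64 (E4). On the A♭2 string (open MIDI 44), that pitch is 64 − 44 = fret 20.

20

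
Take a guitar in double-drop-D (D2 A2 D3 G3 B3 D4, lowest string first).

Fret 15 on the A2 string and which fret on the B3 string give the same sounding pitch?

A2 at fret 15 is A2 + 15 semitones = C4.
The open B3 string is 14 semitones above the open A2, so the same pitch on the B3 string lies at fret 15 − 14 = 1.

1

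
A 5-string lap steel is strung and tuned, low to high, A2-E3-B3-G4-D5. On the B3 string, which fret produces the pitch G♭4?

G♭4 is 7 semitones above the open B3 (B–C–Db–D–Eb–E–F–Gb), so it sits at fret 7.

7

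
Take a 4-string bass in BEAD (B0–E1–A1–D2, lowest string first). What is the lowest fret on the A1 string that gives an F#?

9

From A1, count semitones up the chromatic scale until reaching F#: A–A#–B–C–C#–D–D#–E–F–F# — 9 steps.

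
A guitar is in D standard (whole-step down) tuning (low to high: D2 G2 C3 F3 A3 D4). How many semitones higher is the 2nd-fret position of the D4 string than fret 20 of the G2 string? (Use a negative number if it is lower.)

1 semitone

D4 at fret 2 → E4 (MIDI 64); G2 at fret 20 → D#4 (MIDI 63).
64 − 63 = 1, so the two pitches are 1 semitone apart.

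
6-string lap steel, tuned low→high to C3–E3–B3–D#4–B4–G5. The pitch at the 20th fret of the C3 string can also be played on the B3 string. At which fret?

Fret 20 on C3 is MIDI 48 + 20 = 68 (G#4). On the B3 string (open MIDI 59), that pitch is 68 − 59 = fret 9.

9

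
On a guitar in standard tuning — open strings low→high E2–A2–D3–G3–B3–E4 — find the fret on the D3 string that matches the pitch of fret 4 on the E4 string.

18

E4 at fret 4 is E4 + 4 semitones = G♯4.
The open D3 string is 14 semitones below the open E4, so the same pitch on the D3 string lies at fret 4 + 14 = 18.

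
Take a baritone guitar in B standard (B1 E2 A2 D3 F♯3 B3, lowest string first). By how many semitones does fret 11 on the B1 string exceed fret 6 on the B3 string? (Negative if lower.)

B1 at fret 11 → A♯2 (MIDI 46); B3 at fret 6 → F4 (MIDI 65).
46 − 65 = -19, so the two pitches are 19 semitones apart.

-19 semitones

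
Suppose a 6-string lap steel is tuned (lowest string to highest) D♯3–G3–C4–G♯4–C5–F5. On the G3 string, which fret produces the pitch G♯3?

G♯3 is 1 semitone above the open G3 (G–G#), so it sits at fret 1.

1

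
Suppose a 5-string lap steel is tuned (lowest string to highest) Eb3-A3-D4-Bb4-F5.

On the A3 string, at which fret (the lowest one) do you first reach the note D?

From A3, count semitones up the chromatic scale until reaching D: A–Bb–B–C–Db–D — 5 steps.

5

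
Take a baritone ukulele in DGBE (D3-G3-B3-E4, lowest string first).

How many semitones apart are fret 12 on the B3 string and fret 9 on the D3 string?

12 semitones

B3 at fret 12 → B4 (MIDI 71); D3 at fret 9 → B3 (MIDI 59).
71 − 59 = 12, so the two pitches are 12 semitones apart, with B4 the higher.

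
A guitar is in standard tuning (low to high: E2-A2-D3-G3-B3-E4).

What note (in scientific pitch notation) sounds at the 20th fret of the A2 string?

Each fret is one semitone, so A2 + 20 = F4.

F4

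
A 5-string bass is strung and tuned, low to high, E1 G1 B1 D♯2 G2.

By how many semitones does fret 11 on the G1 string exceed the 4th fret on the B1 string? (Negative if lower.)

3 semitones

G1 at fret 11 → F♯2 (MIDI 42); B1 at fret 4 → D♯2 (MIDI 39).
42 − 39 = 3, so the two pitches are 3 semitones apart.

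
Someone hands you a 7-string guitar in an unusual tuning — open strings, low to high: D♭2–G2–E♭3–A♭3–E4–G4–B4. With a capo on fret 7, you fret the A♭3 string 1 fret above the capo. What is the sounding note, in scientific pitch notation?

E4

The capo raises the open A♭3 by 7 semitones to E♭4; fretting 1 more gives A♭3 + 7 + 1 = A♭3 + 8 semitones = E4.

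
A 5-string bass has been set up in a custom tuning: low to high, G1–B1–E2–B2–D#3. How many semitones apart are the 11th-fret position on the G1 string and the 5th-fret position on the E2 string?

3 semitones

G1 at fret 11 → F#2 (MIDI 42); E2 at fret 5 → A2 (MIDI 45).
42 − 45 = -3, so the two pitches are 3 semitones apart, with A2 the higher.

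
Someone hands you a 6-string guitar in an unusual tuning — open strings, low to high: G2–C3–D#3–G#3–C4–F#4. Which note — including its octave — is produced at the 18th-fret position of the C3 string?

C3 is MIDI 48. Adding 18 gives 66, which is F#4.
(Equivalently spelled Gb4.)

F#4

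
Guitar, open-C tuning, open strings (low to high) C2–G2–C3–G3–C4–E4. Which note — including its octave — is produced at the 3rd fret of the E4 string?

G4

E4 is MIDI 64. Adding 3 gives 67, which is G4.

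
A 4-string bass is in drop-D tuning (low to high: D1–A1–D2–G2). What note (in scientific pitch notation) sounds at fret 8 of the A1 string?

F2

A1 is MIDI 33. Adding 8 gives 41, which is F2.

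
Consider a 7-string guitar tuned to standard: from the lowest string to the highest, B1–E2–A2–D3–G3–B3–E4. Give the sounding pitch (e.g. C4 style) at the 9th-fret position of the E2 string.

C#3

The open E2 string plus 9 semitones: E–F–F#–G–G#–A–A#–B–C–C#.
The walk passes from B into C once, so the octave number goes from 2 to 3.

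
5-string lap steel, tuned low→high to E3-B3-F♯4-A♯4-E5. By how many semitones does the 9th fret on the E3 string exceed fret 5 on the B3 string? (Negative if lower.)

E3 at fret 9 → C♯4 (MIDI 61); B3 at fret 5 → E4 (MIDI 64).
61 − 64 = -3, so the two pitches are 3 semitones apart.

-3 semitones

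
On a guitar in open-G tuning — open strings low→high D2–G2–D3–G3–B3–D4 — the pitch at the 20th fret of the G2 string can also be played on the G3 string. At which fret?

8

Fret 20 on G2 is MIDI 43 + 20 = 63 (D#4). On the G3 string (open MIDI 55), that pitch is 63 − 55 = fret 8.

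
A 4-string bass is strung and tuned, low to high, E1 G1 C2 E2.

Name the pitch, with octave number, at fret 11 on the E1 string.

D#2

The open E1 string plus 11 semitones: E–F–F#–G–…–C#–D–D#.
The walk passes from B into C once, so the octave number goes from 1 to 2.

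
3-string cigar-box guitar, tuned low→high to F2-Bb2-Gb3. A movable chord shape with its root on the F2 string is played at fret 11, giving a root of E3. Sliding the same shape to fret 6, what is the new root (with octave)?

B2

Moving from fret 11 to fret 6 shifts the root by -5 semitones.
E3 down 5 semitones is B2.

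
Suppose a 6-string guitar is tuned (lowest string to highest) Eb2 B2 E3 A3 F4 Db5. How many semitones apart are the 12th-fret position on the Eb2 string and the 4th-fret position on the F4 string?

Eb2 at fret 12 → Eb3 (MIDI 51); F4 at fret 4 → A4 (MIDI 69).
51 − 69 = -18, so the two pitches are 18 semitones apart, with A4 the higher.

18 semitones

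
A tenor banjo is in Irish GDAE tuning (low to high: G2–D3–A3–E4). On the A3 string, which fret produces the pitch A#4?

13

A#4 is 13 semitones above the open A3 (A–A#–B–C–…–G#–A–A#), so it sits at fret 13.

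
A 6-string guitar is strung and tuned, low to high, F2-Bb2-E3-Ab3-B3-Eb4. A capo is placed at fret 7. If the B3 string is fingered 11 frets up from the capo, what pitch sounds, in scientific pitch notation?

The capo raises the open B3 by 7 semitones to Gb4; fretting 11 more gives B3 + 7 + 11 = B3 + 18 semitones = F5.

F5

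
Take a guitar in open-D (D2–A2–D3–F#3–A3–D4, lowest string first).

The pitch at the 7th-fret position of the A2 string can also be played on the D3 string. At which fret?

2

Fret 7 on A2 is MIDI 45 + 7 = 52 (E3). On the D3 string (open MIDI 50), that pitch is 52 − 50 = fret 2.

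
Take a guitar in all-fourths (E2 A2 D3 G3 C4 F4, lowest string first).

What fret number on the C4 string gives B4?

B4 is 11 semitones above the open C4 (C–C#–D–D#–…–A–A#–B), so it sits at fret 11.

11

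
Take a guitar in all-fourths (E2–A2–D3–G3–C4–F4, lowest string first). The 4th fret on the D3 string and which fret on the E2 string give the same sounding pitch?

D3 at fret 4 is D3 + 4 semitones = F#3.
The open E2 string is 10 semitones below the open D3, so the same pitch on the E2 string lies at fret 4 + 10 = 14.

14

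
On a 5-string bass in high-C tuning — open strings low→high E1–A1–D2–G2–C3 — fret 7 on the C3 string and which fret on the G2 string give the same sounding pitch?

12

Fret 7 on C3 is MIDI 48 + 7 = 55 (G3). On the G2 string (open MIDI 43), that pitch is 55 − 43 = fret 12.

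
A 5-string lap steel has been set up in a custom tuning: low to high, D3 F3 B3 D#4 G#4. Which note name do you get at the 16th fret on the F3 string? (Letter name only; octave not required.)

The open F3 string plus 16 semitones: F–F#–G–G#–…–G–G#–A.

A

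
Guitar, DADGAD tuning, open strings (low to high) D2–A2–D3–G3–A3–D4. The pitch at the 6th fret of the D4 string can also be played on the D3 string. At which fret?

18

Fret 6 on D4 is MIDI 62 + 6 = 68 (G♯4). On the D3 string (open MIDI 50), that pitch is 68 − 50 = fret 18.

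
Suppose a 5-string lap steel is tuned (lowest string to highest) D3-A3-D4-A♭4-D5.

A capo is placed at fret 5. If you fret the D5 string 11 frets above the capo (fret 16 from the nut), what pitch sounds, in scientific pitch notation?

The capo raises the open D5 by 5 semitones to G5; fretting 11 more gives D5 + 5 + 11 = D5 + 16 semitones = G♭6.
(Also written F♯.)

G♭6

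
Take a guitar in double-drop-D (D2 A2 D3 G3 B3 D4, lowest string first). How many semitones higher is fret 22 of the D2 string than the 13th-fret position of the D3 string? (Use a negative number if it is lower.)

D2 at fret 22 → C4 (MIDI 60); D3 at fret 13 → D♯4 (MIDI 63).
60 − 63 = -3, so the two pitches are 3 semitones apart.

-3 semitones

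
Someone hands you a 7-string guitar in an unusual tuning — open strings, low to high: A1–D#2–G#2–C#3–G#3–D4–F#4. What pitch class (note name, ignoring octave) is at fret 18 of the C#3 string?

G

The open C#3 string plus 18 semitones: C#–D–D#–E–…–F–F#–G.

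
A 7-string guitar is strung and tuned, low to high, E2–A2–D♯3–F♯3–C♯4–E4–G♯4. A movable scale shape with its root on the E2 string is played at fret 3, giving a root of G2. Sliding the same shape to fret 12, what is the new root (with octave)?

E3

Moving from fret 3 to fret 12 shifts the root by 9 semitones.
G2 up 9 semitones is E3.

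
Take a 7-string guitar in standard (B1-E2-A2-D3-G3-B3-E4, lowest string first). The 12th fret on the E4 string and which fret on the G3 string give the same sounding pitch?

21

E4 at fret 12 is E4 + 12 semitones = E5.
The open G3 string is 9 semitones below the open E4, so the same pitch on the G3 string lies at fret 12 + 9 = 21.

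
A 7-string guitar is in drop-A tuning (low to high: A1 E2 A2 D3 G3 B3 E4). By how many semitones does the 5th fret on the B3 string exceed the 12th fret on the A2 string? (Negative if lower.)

7 semitones

B3 at fret 5 → E4 (MIDI 64); A2 at fret 12 → A3 (MIDI 57).
64 − 57 = 7, so the two pitches are 7 semitones apart.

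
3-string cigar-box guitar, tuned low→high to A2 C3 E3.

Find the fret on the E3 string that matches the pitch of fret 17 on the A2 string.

10

A2 at fret 17 is A2 + 17 semitones = D4.
The open E3 string is 7 semitones above the open A2, so the same pitch on the E3 string lies at fret 17 − 7 = 10.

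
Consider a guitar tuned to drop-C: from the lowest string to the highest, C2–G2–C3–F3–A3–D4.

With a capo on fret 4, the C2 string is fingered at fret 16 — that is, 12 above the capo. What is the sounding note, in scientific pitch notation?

The capo raises the open C2 by 4 semitones to E2; fretting 12 more gives C2 + 4 + 12 = C2 + 16 semitones = E3.

E3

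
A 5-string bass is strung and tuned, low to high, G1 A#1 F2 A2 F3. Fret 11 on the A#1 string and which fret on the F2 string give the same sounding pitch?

Fret 11 on A#1 is MIDI 34 + 11 = 45 (A2). On the F2 string (open MIDI 41), that pitch is 45 − 41 = fret 4.

4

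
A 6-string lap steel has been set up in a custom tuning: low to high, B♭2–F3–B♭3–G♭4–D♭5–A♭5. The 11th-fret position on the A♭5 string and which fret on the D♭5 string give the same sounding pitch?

18

Fret 11 on A♭5 is MIDI 80 + 11 = 91 (G6). On the D♭5 string (open MIDI 73), that pitch is 91 − 73 = fret 18.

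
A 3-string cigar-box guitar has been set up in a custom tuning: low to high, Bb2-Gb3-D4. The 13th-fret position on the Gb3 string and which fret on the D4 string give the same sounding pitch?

5

Fret 13 on Gb3 is MIDI 54 + 13 = 67 (G4). On the D4 string (open MIDI 62), that pitch is 67 − 62 = fret 5.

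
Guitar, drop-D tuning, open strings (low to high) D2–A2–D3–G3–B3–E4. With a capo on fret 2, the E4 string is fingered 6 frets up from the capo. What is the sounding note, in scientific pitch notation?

The capo raises the open E4 by 2 semitones to F♯4; fretting 6 more gives E4 + 2 + 6 = E4 + 8 semitones = C5.

C5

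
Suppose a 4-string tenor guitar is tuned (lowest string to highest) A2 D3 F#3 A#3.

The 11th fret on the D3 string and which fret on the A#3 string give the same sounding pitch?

D3 at fret 11 is D3 + 11 semitones = C#4.
The open A#3 string is 8 semitones above the open D3, so the same pitch on the A#3 string lies at fret 11 − 8 = 3.

3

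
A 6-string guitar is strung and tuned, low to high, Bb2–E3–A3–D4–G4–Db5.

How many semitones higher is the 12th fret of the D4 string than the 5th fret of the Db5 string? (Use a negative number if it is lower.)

-4 semitones

D4 at fret 12 → D5 (MIDI 74); Db5 at fret 5 → Gb5 (MIDI 78).
74 − 78 = -4, so the two pitches are 4 semitones apart.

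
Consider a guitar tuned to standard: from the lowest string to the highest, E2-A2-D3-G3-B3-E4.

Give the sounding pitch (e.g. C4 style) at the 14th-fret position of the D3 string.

E4

The open D3 string plus 14 semitones: D–D#–E–F–…–D–D#–E.
The walk passes from B into C once, so the octave number goes from 3 to 4.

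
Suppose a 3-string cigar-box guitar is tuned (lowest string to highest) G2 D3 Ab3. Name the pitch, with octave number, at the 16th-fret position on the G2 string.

Each fret is one semitone, so G2 + 16 = B3.

B3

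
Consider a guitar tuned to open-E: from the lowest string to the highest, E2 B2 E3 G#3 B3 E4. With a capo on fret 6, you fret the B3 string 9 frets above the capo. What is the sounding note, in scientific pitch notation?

The capo raises the open B3 by 6 semitones to F4; fretting 9 more gives B3 + 6 + 9 = B3 + 15 semitones = D5.

D5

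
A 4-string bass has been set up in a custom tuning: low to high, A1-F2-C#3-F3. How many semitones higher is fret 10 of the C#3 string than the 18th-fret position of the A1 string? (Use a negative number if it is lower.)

8 semitones

C#3 at fret 10 → B3 (MIDI 59); A1 at fret 18 → D#3 (MIDI 51).
59 − 51 = 8, so the two pitches are 8 semitones apart.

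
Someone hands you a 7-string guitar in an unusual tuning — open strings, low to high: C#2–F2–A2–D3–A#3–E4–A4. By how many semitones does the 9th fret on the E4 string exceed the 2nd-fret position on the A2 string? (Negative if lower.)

E4 at fret 9 → C#5 (MIDI 73); A2 at fret 2 → B2 (MIDI 47).
73 − 47 = 26, so the two pitches are 26 semitones apart.

26 semitones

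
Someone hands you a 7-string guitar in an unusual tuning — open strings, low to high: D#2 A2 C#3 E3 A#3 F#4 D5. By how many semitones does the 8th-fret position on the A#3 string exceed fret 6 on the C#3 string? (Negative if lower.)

11 semitones

A#3 at fret 8 → F#4 (MIDI 66); C#3 at fret 6 → G3 (MIDI 55).
66 − 55 = 11, so the two pitches are 11 semitones apart.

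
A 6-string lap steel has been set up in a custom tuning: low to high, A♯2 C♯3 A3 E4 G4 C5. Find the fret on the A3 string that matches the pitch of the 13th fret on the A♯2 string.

2

A♯2 at fret 13 is A♯2 + 13 semitones = B3.
The open A3 string is 11 semitones above the open A♯2, so the same pitch on the A3 string lies at fret 13 − 11 = 2.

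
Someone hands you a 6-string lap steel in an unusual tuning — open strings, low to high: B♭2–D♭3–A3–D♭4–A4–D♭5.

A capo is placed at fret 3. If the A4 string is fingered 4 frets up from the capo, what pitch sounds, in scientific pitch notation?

The capo raises the open A4 by 3 semitones to C5; fretting 4 more gives A4 + 3 + 4 = A4 + 7 semitones = E5.

E5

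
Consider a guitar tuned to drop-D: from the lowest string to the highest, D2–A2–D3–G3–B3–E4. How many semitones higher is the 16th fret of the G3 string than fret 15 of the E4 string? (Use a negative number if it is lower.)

G3 at fret 16 → B4 (MIDI 71); E4 at fret 15 → G5 (MIDI 79).
71 − 79 = -8, so the two pitches are 8 semitones apart.

-8 semitones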